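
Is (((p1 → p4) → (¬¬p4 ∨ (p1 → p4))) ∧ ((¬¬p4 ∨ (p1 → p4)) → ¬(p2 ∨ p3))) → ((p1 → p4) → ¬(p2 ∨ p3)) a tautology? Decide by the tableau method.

Valid

Assume the negation and expand:
Initial set: {¬((((p1 → p4) → (¬¬p4 ∨ (p1 → p4))) ∧ ((¬¬p4 ∨ (p1 → p4)) → ¬(p2 ∨ p3))) → ((p1 → p4) → ¬(p2 ∨ p3)))}.
¬((((p1 → p4) → (¬¬p4 ∨ (p1 → p4))) ∧ ((¬¬p4 ∨ (p1 → p4)) → ¬(p2 ∨ p3))) → ((p1 → p4) → ¬(p2 ∨ p3))): α-rule — add (((p1 → p4) → (¬¬p4 ∨ (p1 → p4))) ∧ ((¬¬p4 ∨ (p1 → p4)) → ¬(p2 ∨ p3))), ¬((p1 → p4) → ¬(p2 ∨ p3)).
(((p1 → p4) → (¬¬p4 ∨ (p1 → p4))) ∧ ((¬¬p4 ∨ (p1 → p4)) → ¬(p2 ∨ p3))): α-rule — add ((p1 → p4) → (¬¬p4 ∨ (p1 → p4))), ((¬¬p4 ∨ (p1 → p4)) → ¬(p2 ∨ p3)).
¬((p1 → p4) → ¬(p2 ∨ p3)): α-rule — add (p1 → p4), ¬¬(p2 ∨ p3).
((p1 → p4) → (¬¬p4 ∨ (p1 → p4))): β-rule — branch into ¬(p1 → p4)  //  (¬¬p4 ∨ (p1 → p4)).
  branch 1 (add ¬(p1 → p4)):
    ¬(p1 → p4): α-rule — add p1, ¬p4.
    ((¬¬p4 ∨ (p1 → p4)) → ¬(p2 ∨ p3)): β-rule — branch into ¬(¬¬p4 ∨ (p1 → p4))  //  ¬(p2 ∨ p3).
      branch 1.1 (add ¬(¬¬p4 ∨ (p1 → p4))):
        ¬(¬¬p4 ∨ (p1 → p4)): α-rule — add ¬¬¬p4, ¬(p1 → p4).
        ¬¬¬p4: drop double negation, giving ¬p4.
        ¬(p1 → p4): α-rule — add p1, ¬p4.
        (p1 → p4): β-rule — branch into ¬p1  //  p4.
          branch 1.1.1 (add ¬p1):
            × closes — contains both p1 and ¬p1.
          branch 1.1.2 (add p4):
            × closes — contains both p4 and ¬p4.
      branch 1.2 (add ¬(p2 ∨ p3)):
        ¬(p2 ∨ p3): α-rule — add ¬p2, ¬p3.
        (p1 → p4): β-rule — branch into ¬p1  //  p4.
          branch 1.2.1 (add ¬p1):
            × closes — contains both p1 and ¬p1.
          branch 1.2.2 (add p4):
            × closes — contains both p4 and ¬p4.
  branch 2 (add (¬¬p4 ∨ (p1 → p4))):
    ((¬¬p4 ∨ (p1 → p4)) → ¬(p2 ∨ p3)): β-rule — branch into ¬(¬¬p4 ∨ (p1 → p4))  //  ¬(p2 ∨ p3).
      branch 2.1 (add ¬(¬¬p4 ∨ (p1 → p4))):
        ¬(¬¬p4 ∨ (p1 → p4)): α-rule — add ¬¬¬p4, ¬(p1 → p4).
        ¬¬¬p4: drop double negation, giving ¬p4.
        ¬(p1 → p4): α-rule — add p1, ¬p4.
        (p1 → p4): β-rule — branch into ¬p1  //  p4.
          branch 2.1.1 (add ¬p1):
            × closes — contains both p1 and ¬p1.
          branch 2.1.2 (add p4):
            × closes — contains both p4 and ¬p4.
      branch 2.2 (add ¬(p2 ∨ p3)):
        ¬(p2 ∨ p3): α-rule — add ¬p2, ¬p3.
        (p1 → p4): β-rule — branch into ¬p1  //  p4.
          branch 2.2.1 (add ¬p1):
            ¬¬(p2 ∨ p3): β-rule — branch into p2  //  p3.
              branch 2.2.1.1 (add p2):
                × closes — contains both p2 and ¬p2.
              branch 2.2.1.2 (add p3):
                × closes — contains both p3 and ¬p3.
          branch 2.2.2 (add p4):
            ¬¬(p2 ∨ p3): β-rule — branch into p2  //  p3.
              branch 2.2.2.1 (add p2):
                × closes — contains both p2 and ¬p2.
              branch 2.2.2.2 (add p3):
                × closes — contains both p3 and ¬p3.
All 10 branches close.
Every branch closed, so the negation is unsatisfiable and the formula is valid.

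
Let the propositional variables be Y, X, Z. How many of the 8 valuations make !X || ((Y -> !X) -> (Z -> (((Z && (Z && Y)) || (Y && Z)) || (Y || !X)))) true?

Initial set: {(!X || ((Y -> !X) -> (Z -> (((Z && (Z && Y)) || (Y && Z)) || (Y || !X)))))}.
(!X || ((Y -> !X) -> (Z -> (((Z && (Z && Y)) || (Y && Z)) || (Y || !X))))): β-rule — branch into !X  //  ((Y -> !X) -> (Z -> (((Z && (Z && Y)) || (Y && Z)) || (Y || !X)))).
  branch 1 (add !X):
    ○ open, literals {X=false}.
  branch 2 (add ((Y -> !X) -> (Z -> (((Z && (Z && Y)) || (Y && Z)) || (Y || !X))))):
    ((Y -> !X) -> (Z -> (((Z && (Z && Y)) || (Y && Z)) || (Y || !X)))): β-rule — branch into !(Y -> !X)  //  (Z -> (((Z && (Z && Y)) || (Y && Z)) || (Y || !X))).
      branch 2.1 (add !(Y -> !X)):
        !(Y -> !X): α-rule — add Y, !!X.
        ○ open, literals {X=true, Y=true}.
      branch 2.2 (add (Z -> (((Z && (Z && Y)) || (Y && Z)) || (Y || !X)))):
        (Z -> (((Z && (Z && Y)) || (Y && Z)) || (Y || !X))): β-rule — branch into !Z  //  (((Z && (Z && Y)) || (Y && Z)) || (Y || !X)).
          branch 2.2.1 (add !Z):
            ○ open, literals {Z=false}.
          branch 2.2.2 (add (((Z && (Z && Y)) || (Y && Z)) || (Y || !X))):
            (((Z && (Z && Y)) || (Y && Z)) || (Y || !X)): β-rule — branch into ((Z && (Z && Y)) || (Y && Z))  //  (Y || !X).
              branch 2.2.2.1 (add ((Z && (Z && Y)) || (Y && Z))):
                ((Z && (Z && Y)) || (Y && Z)): β-rule — branch into (Z && (Z && Y))  //  (Y && Z).
                  branch 2.2.2.1.1 (add (Z && (Z && Y))):
                    (Z && (Z && Y)): α-rule — add Z, (Z && Y).
                    (Z && Y): α-rule — add Z, Y.
                    ○ open, literals {Y=true, Z=true}.
                  branch 2.2.2.1.2 (add (Y && Z)):
                    (Y && Z): α-rule — add Y, Z.
                    ○ open, literals {Y=true, Z=true}.
              branch 2.2.2.2 (add (Y || !X)):
                (Y || !X): β-rule — branch into Y  //  !X.
                  branch 2.2.2.2.1 (add Y):
                    ○ open, literals {Y=true}.
                  branch 2.2.2.2.2 (add !X):
                    ○ open, literals {X=false}.
0 branches closed, 7 open.
Each open branch fixes some atoms; the unmentioned ones are free. Counting distinct full assignments: branch {X=false} (Y, Z) contributes 4 new; branch {X=true, Y=true} (Z) contributes 2 new; branch {Z=false} (Y, X) contributes 1 new; branch {Y=true, Z=true} (X) contributes 0 new; branch {Y=true, Z=true} (X) contributes 0 new; branch {Y=true} (X, Z) contributes 0 new; branch {X=false} (Y, Z) contributes 0 new. Total: 7.

7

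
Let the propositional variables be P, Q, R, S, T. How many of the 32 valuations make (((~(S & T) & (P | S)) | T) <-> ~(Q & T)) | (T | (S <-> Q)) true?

30

Initial set: {((((~(S & T) & (P | S)) | T) <-> ~(Q & T)) | (T | (S <-> Q)))}.
((((~(S & T) & (P | S)) | T) <-> ~(Q & T)) | (T | (S <-> Q))): β-rule — branch into (((~(S & T) & (P | S)) | T) <-> ~(Q & T))  //  (T | (S <-> Q)).
  branch 1 (add (((~(S & T) & (P | S)) | T) <-> ~(Q & T))):
    (((~(S & T) & (P | S)) | T) <-> ~(Q & T)): β-rule — branch into ((~(S & T) & (P | S)) | T), ~(Q & T)  //  ~((~(S & T) & (P | S)) | T), ~~(Q & T).
      branch 1.1 (add ((~(S & T) & (P | S)) | T), ~(Q & T)):
        ((~(S & T) & (P | S)) | T): β-rule — branch into (~(S & T) & (P | S))  //  T.
          branch 1.1.1 (add (~(S & T) & (P | S))):
            (~(S & T) & (P | S)): α-rule — add ~(S & T), (P | S).
            ~(Q & T): β-rule — branch into ~Q  //  ~T.
              branch 1.1.1.1 (add ~Q):
                ~(S & T): β-rule — branch into ~S  //  ~T.
                  branch 1.1.1.1.1 (add ~S):
                    (P | S): β-rule — branch into P  //  S.
                      branch 1.1.1.1.1.1 (add P):
                        ○ open, literals {P=T, Q=F, S=F}.
                      branch 1.1.1.1.1.2 (add S):
                        × closes — contains both S and ~S.
                  branch 1.1.1.1.2 (add ~T):
                    (P | S): β-rule — branch into P  //  S.
                      branch 1.1.1.1.2.1 (add P):
                        ○ open, literals {P=T, Q=F, T=F}.
                      branch 1.1.1.1.2.2 (add S):
                        ○ open, literals {Q=F, S=T, T=F}.
              branch 1.1.1.2 (add ~T):
                ~(S & T): β-rule — branch into ~S  //  ~T.
                  branch 1.1.1.2.1 (add ~S):
                    (P | S): β-rule — branch into P  //  S.
                      branch 1.1.1.2.1.1 (add P):
                        ○ open, literals {P=T, S=F, T=F}.
                      branch 1.1.1.2.1.2 (add S):
                        × closes — contains both S and ~S.
                  branch 1.1.1.2.2 (add ~T):
                    (P | S): β-rule — branch into P  //  S.
                      branch 1.1.1.2.2.1 (add P):
                        ○ open, literals {P=T, T=F}.
                      branch 1.1.1.2.2.2 (add S):
                        ○ open, literals {S=T, T=F}.
          branch 1.1.2 (add T):
            ~(Q & T): β-rule — branch into ~Q  //  ~T.
              branch 1.1.2.1 (add ~Q):
                ○ open, literals {Q=F, T=T}.
              branch 1.1.2.2 (add ~T):
                × closes — contains both T and ~T.
      branch 1.2 (add ~((~(S & T) & (P | S)) | T), ~~(Q & T)):
        ~((~(S & T) & (P | S)) | T): α-rule — add ~(~(S & T) & (P | S)), ~T.
        ~~(Q & T): α-rule — add Q, T.
        × closes — contains both T and ~T.
  branch 2 (add (T | (S <-> Q))):
    (T | (S <-> Q)): β-rule — branch into T  //  (S <-> Q).
      branch 2.1 (add T):
        ○ open, literals {T=T}.
      branch 2.2 (add (S <-> Q)):
        (S <-> Q): β-rule — branch into S, Q  //  ~S, ~Q.
          branch 2.2.1 (add S, Q):
            ○ open, literals {Q=T, S=T}.
          branch 2.2.2 (add ~S, ~Q):
            ○ open, literals {Q=F, S=F}.
4 branches closed, 10 open.
Each open branch fixes some atoms; the unmentioned ones are free. Counting distinct full assignments: branch {P=T, Q=F, S=F} (R, T) contributes 4 new; branch {P=T, Q=F, T=F} (R, S) contributes 2 new; branch {Q=F, S=T, T=F} (P, R) contributes 2 new; branch {P=T, S=F, T=F} (Q, R) contributes 2 new; branch {P=T, T=F} (Q, R, S) contributes 2 new; branch {S=T, T=F} (P, Q, R) contributes 2 new; branch {Q=F, T=T} (P, R, S) contributes 6 new; branch {T=T} (P, Q, R, S) contributes 8 new; branch {Q=T, S=T} (P, R, T) contributes 0 new; branch {Q=F, S=F} (P, R, T) contributes 2 new. Total: 30.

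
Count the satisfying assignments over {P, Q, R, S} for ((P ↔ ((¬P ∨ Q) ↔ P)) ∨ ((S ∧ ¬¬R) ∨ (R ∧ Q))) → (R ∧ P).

Initial set: {(((P ↔ ((¬P ∨ Q) ↔ P)) ∨ ((S ∧ ¬¬R) ∨ (R ∧ Q))) → (R ∧ P))}.
(((P ↔ ((¬P ∨ Q) ↔ P)) ∨ ((S ∧ ¬¬R) ∨ (R ∧ Q))) → (R ∧ P)): β-rule — branch into ¬((P ↔ ((¬P ∨ Q) ↔ P)) ∨ ((S ∧ ¬¬R) ∨ (R ∧ Q)))  //  (R ∧ P).
  branch 1 (add ¬((P ↔ ((¬P ∨ Q) ↔ P)) ∨ ((S ∧ ¬¬R) ∨ (R ∧ Q)))):
    ¬((P ↔ ((¬P ∨ Q) ↔ P)) ∨ ((S ∧ ¬¬R) ∨ (R ∧ Q))): α-rule — add ¬(P ↔ ((¬P ∨ Q) ↔ P)), ¬((S ∧ ¬¬R) ∨ (R ∧ Q)).
    ¬((S ∧ ¬¬R) ∨ (R ∧ Q)): α-rule — add ¬(S ∧ ¬¬R), ¬(R ∧ Q).
    ¬(P ↔ ((¬P ∨ Q) ↔ P)): β-rule — branch into P, ¬((¬P ∨ Q) ↔ P)  //  ¬P, ((¬P ∨ Q) ↔ P).
      branch 1.1 (add P, ¬((¬P ∨ Q) ↔ P)):
        ¬(S ∧ ¬¬R): β-rule — branch into ¬S  //  ¬¬¬R.
          branch 1.1.1 (add ¬S):
            ¬(R ∧ Q): β-rule — branch into ¬R  //  ¬Q.
              branch 1.1.1.1 (add ¬R):
                ¬((¬P ∨ Q) ↔ P): β-rule — branch into (¬P ∨ Q), ¬P  //  ¬(¬P ∨ Q), P.
                  branch 1.1.1.1.1 (add (¬P ∨ Q), ¬P):
                    × closes — contains both P and ¬P.
                  branch 1.1.1.1.2 (add ¬(¬P ∨ Q), P):
                    ¬(¬P ∨ Q): α-rule — add ¬¬P, ¬Q.
                    ○ open, literals {P=true, Q=false, R=false, S=false}.
              branch 1.1.1.2 (add ¬Q):
                ¬((¬P ∨ Q) ↔ P): β-rule — branch into (¬P ∨ Q), ¬P  //  ¬(¬P ∨ Q), P.
                  branch 1.1.1.2.1 (add (¬P ∨ Q), ¬P):
                    × closes — contains both P and ¬P.
                  branch 1.1.1.2.2 (add ¬(¬P ∨ Q), P):
                    ¬(¬P ∨ Q): α-rule — add ¬¬P, ¬Q.
                    ○ open, literals {P=true, Q=false, S=false}.
          branch 1.1.2 (add ¬¬¬R):
            ¬¬¬R: drop double negation, giving ¬R.
            ¬(R ∧ Q): β-rule — branch into ¬R  //  ¬Q.
              branch 1.1.2.1 (add ¬R):
                ¬((¬P ∨ Q) ↔ P): β-rule — branch into (¬P ∨ Q), ¬P  //  ¬(¬P ∨ Q), P.
                  branch 1.1.2.1.1 (add (¬P ∨ Q), ¬P):
                    × closes — contains both P and ¬P.
                  branch 1.1.2.1.2 (add ¬(¬P ∨ Q), P):
                    ¬(¬P ∨ Q): α-rule — add ¬¬P, ¬Q.
                    ○ open, literals {P=true, Q=false, R=false}.
              branch 1.1.2.2 (add ¬Q):
                ¬((¬P ∨ Q) ↔ P): β-rule — branch into (¬P ∨ Q), ¬P  //  ¬(¬P ∨ Q), P.
                  branch 1.1.2.2.1 (add (¬P ∨ Q), ¬P):
                    × closes — contains both P and ¬P.
                  branch 1.1.2.2.2 (add ¬(¬P ∨ Q), P):
                    ¬(¬P ∨ Q): α-rule — add ¬¬P, ¬Q.
                    ○ open, literals {P=true, Q=false, R=false}.
      branch 1.2 (add ¬P, ((¬P ∨ Q) ↔ P)):
        ¬(S ∧ ¬¬R): β-rule — branch into ¬S  //  ¬¬¬R.
          branch 1.2.1 (add ¬S):
            ¬(R ∧ Q): β-rule — branch into ¬R  //  ¬Q.
              branch 1.2.1.1 (add ¬R):
                ((¬P ∨ Q) ↔ P): β-rule — branch into (¬P ∨ Q), P  //  ¬(¬P ∨ Q), ¬P.
                  branch 1.2.1.1.1 (add (¬P ∨ Q), P):
                    × closes — contains both P and ¬P.
                  branch 1.2.1.1.2 (add ¬(¬P ∨ Q), ¬P):
                    ¬(¬P ∨ Q): α-rule — add ¬¬P, ¬Q.
                    × closes — contains both P and ¬P.
              branch 1.2.1.2 (add ¬Q):
                ((¬P ∨ Q) ↔ P): β-rule — branch into (¬P ∨ Q), P  //  ¬(¬P ∨ Q), ¬P.
                  branch 1.2.1.2.1 (add (¬P ∨ Q), P):
                    × closes — contains both P and ¬P.
                  branch 1.2.1.2.2 (add ¬(¬P ∨ Q), ¬P):
                    ¬(¬P ∨ Q): α-rule — add ¬¬P, ¬Q.
                    × closes — contains both P and ¬P.
          branch 1.2.2 (add ¬¬¬R):
            ¬¬¬R: drop double negation, giving ¬R.
            ¬(R ∧ Q): β-rule — branch into ¬R  //  ¬Q.
              branch 1.2.2.1 (add ¬R):
                ((¬P ∨ Q) ↔ P): β-rule — branch into (¬P ∨ Q), P  //  ¬(¬P ∨ Q), ¬P.
                  branch 1.2.2.1.1 (add (¬P ∨ Q), P):
                    × closes — contains both P and ¬P.
                  branch 1.2.2.1.2 (add ¬(¬P ∨ Q), ¬P):
                    ¬(¬P ∨ Q): α-rule — add ¬¬P, ¬Q.
                    × closes — contains both P and ¬P.
              branch 1.2.2.2 (add ¬Q):
                ((¬P ∨ Q) ↔ P): β-rule — branch into (¬P ∨ Q), P  //  ¬(¬P ∨ Q), ¬P.
                  branch 1.2.2.2.1 (add (¬P ∨ Q), P):
                    × closes — contains both P and ¬P.
                  branch 1.2.2.2.2 (add ¬(¬P ∨ Q), ¬P):
                    ¬(¬P ∨ Q): α-rule — add ¬¬P, ¬Q.
                    × closes — contains both P and ¬P.
  branch 2 (add (R ∧ P)):
    (R ∧ P): α-rule — add R, P.
    ○ open, literals {P=true, R=true}.
12 branches closed, 5 open.
Each open branch fixes some atoms; the unmentioned ones are free. Counting distinct full assignments: branch {P=true, Q=false, R=false, S=false} (none free) contributes 1 new; branch {P=true, Q=false, S=false} (R) contributes 1 new; branch {P=true, Q=false, R=false} (S) contributes 1 new; branch {P=true, Q=false, R=false} (S) contributes 0 new; branch {P=true, R=true} (Q, S) contributes 3 new. Total: 6.

6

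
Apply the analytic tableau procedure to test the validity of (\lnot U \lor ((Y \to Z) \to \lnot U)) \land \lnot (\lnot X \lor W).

Assume the negation and expand:
Initial set: {\lnot ((\lnot U \lor ((Y \to Z) \to \lnot U)) \land \lnot (\lnot X \lor W))}.
\lnot ((\lnot U \lor ((Y \to Z) \to \lnot U)) \land \lnot (\lnot X \lor W)): β-rule — branch into \lnot (\lnot U \lor ((Y \to Z) \to \lnot U))  //  \lnot \lnot (\lnot X \lor W).
  branch 1 (add \lnot (\lnot U \lor ((Y \to Z) \to \lnot U))):
    \lnot (\lnot U \lor ((Y \to Z) \to \lnot U)): α-rule — add \lnot \lnot U, \lnot ((Y \to Z) \to \lnot U).
    \lnot ((Y \to Z) \to \lnot U): α-rule — add (Y \to Z), \lnot \lnot U.
    (Y \to Z): β-rule — branch into \lnot Y  //  Z.
      branch 1.1 (add \lnot Y):
        ○ open, literals {U=true, Y=false}.
      branch 1.2 (add Z):
        ○ open, literals {U=true, Z=true}.
  branch 2 (add \lnot \lnot (\lnot X \lor W)):
    \lnot \lnot (\lnot X \lor W): β-rule — branch into \lnot X  //  W.
      branch 2.1 (add \lnot X):
        ○ open, literals {X=false}.
      branch 2.2 (add W):
        ○ open, literals {W=true}.
0 branches closed, 4 open.
An open branch gives a countermodel: U=true, Y=false (unmentioned atoms arbitrary); under it the original formula is false.

Not valid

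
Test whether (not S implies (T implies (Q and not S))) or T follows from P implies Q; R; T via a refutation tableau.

Initial set: {(P implies Q); R; T; not ((not S implies (T implies (Q and not S))) or T)}.
not ((not S implies (T implies (Q and not S))) or T): α-rule — add not (not S implies (T implies (Q and not S))), not T.
× closes — contains both T and not T.
All 1 branch closes.
Every branch closed, so the premises entail the conclusion.

Yes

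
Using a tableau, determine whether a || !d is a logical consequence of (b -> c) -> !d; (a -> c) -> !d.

Initial set: {((b -> c) -> !d); ((a -> c) -> !d); !(a || !d)}.
!(a || !d): α-rule — add !a, !!d.
((b -> c) -> !d): β-rule — branch into !(b -> c)  //  !d.
  branch 1 (add !(b -> c)):
    !(b -> c): α-rule — add b, !c.
    ((a -> c) -> !d): β-rule — branch into !(a -> c)  //  !d.
      branch 1.1 (add !(a -> c)):
        !(a -> c): α-rule — add a, !c.
        × closes — contains both a and !a.
      branch 1.2 (add !d):
        × closes — contains both d and !d.
  branch 2 (add !d):
    × closes — contains both d and !d.
All 3 branches close.
Every branch closed, so the premises entail the conclusion.

Yes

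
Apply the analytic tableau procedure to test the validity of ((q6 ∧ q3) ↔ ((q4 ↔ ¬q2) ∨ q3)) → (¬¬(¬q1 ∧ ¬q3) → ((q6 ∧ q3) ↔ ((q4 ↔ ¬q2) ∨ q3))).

Assume the negation and expand:
Initial set: {¬(((q6 ∧ q3) ↔ ((q4 ↔ ¬q2) ∨ q3)) → (¬¬(¬q1 ∧ ¬q3) → ((q6 ∧ q3) ↔ ((q4 ↔ ¬q2) ∨ q3))))}.
¬(((q6 ∧ q3) ↔ ((q4 ↔ ¬q2) ∨ q3)) → (¬¬(¬q1 ∧ ¬q3) → ((q6 ∧ q3) ↔ ((q4 ↔ ¬q2) ∨ q3)))): α-rule — add ((q6 ∧ q3) ↔ ((q4 ↔ ¬q2) ∨ q3)), ¬(¬¬(¬q1 ∧ ¬q3) → ((q6 ∧ q3) ↔ ((q4 ↔ ¬q2) ∨ q3))).
¬(¬¬(¬q1 ∧ ¬q3) → ((q6 ∧ q3) ↔ ((q4 ↔ ¬q2) ∨ q3))): α-rule — add ¬¬(¬q1 ∧ ¬q3), ¬((q6 ∧ q3) ↔ ((q4 ↔ ¬q2) ∨ q3)).
¬¬(¬q1 ∧ ¬q3): drop double negation, giving (¬q1 ∧ ¬q3).
(¬q1 ∧ ¬q3): α-rule — add ¬q1, ¬q3.
((q6 ∧ q3) ↔ ((q4 ↔ ¬q2) ∨ q3)): β-rule — branch into (q6 ∧ q3), ((q4 ↔ ¬q2) ∨ q3)  //  ¬(q6 ∧ q3), ¬((q4 ↔ ¬q2) ∨ q3).
  branch 1 (add (q6 ∧ q3), ((q4 ↔ ¬q2) ∨ q3)):
    (q6 ∧ q3): α-rule — add q6, q3.
    × closes — contains both q3 and ¬q3.
  branch 2 (add ¬(q6 ∧ q3), ¬((q4 ↔ ¬q2) ∨ q3)):
    ¬((q4 ↔ ¬q2) ∨ q3): α-rule — add ¬(q4 ↔ ¬q2), ¬q3.
    ¬((q6 ∧ q3) ↔ ((q4 ↔ ¬q2) ∨ q3)): β-rule — branch into (q6 ∧ q3), ¬((q4 ↔ ¬q2) ∨ q3)  //  ¬(q6 ∧ q3), ((q4 ↔ ¬q2) ∨ q3).
      branch 2.1 (add (q6 ∧ q3), ¬((q4 ↔ ¬q2) ∨ q3)):
        (q6 ∧ q3): α-rule — add q6, q3.
        × closes — contains both q3 and ¬q3.
      branch 2.2 (add ¬(q6 ∧ q3), ((q4 ↔ ¬q2) ∨ q3)):
        ¬(q6 ∧ q3): β-rule — branch into ¬q6  //  ¬q3.
          branch 2.2.1 (add ¬q6):
            ¬(q4 ↔ ¬q2): β-rule — branch into q4, ¬¬q2  //  ¬q4, ¬q2.
              branch 2.2.1.1 (add q4, ¬¬q2):
                ¬(q6 ∧ q3): β-rule — branch into ¬q6  //  ¬q3.
                  branch 2.2.1.1.1 (add ¬q6):
                    ((q4 ↔ ¬q2) ∨ q3): β-rule — branch into (q4 ↔ ¬q2)  //  q3.
                      branch 2.2.1.1.1.1 (add (q4 ↔ ¬q2)):
                        (q4 ↔ ¬q2): β-rule — branch into q4, ¬q2  //  ¬q4, ¬¬q2.
                          branch 2.2.1.1.1.1.1 (add q4, ¬q2):
                            × closes — contains both q2 and ¬q2.
                          branch 2.2.1.1.1.1.2 (add ¬q4, ¬¬q2):
                            × closes — contains both q4 and ¬q4.
                      branch 2.2.1.1.1.2 (add q3):
                        × closes — contains both q3 and ¬q3.
                  branch 2.2.1.1.2 (add ¬q3):
                    ((q4 ↔ ¬q2) ∨ q3): β-rule — branch into (q4 ↔ ¬q2)  //  q3.
                      branch 2.2.1.1.2.1 (add (q4 ↔ ¬q2)):
                        (q4 ↔ ¬q2): β-rule — branch into q4, ¬q2  //  ¬q4, ¬¬q2.
                          branch 2.2.1.1.2.1.1 (add q4, ¬q2):
                            × closes — contains both q2 and ¬q2.
                          branch 2.2.1.1.2.1.2 (add ¬q4, ¬¬q2):
                            × closes — contains both q4 and ¬q4.
                      branch 2.2.1.1.2.2 (add q3):
                        × closes — contains both q3 and ¬q3.
              branch 2.2.1.2 (add ¬q4, ¬q2):
                ¬(q6 ∧ q3): β-rule — branch into ¬q6  //  ¬q3.
                  branch 2.2.1.2.1 (add ¬q6):
                    ((q4 ↔ ¬q2) ∨ q3): β-rule — branch into (q4 ↔ ¬q2)  //  q3.
                      branch 2.2.1.2.1.1 (add (q4 ↔ ¬q2)):
                        (q4 ↔ ¬q2): β-rule — branch into q4, ¬q2  //  ¬q4, ¬¬q2.
                          branch 2.2.1.2.1.1.1 (add q4, ¬q2):
                            × closes — contains both q4 and ¬q4.
                          branch 2.2.1.2.1.1.2 (add ¬q4, ¬¬q2):
                            × closes — contains both q2 and ¬q2.
                      branch 2.2.1.2.1.2 (add q3):
                        × closes — contains both q3 and ¬q3.
                  branch 2.2.1.2.2 (add ¬q3):
                    ((q4 ↔ ¬q2) ∨ q3): β-rule — branch into (q4 ↔ ¬q2)  //  q3.
                      branch 2.2.1.2.2.1 (add (q4 ↔ ¬q2)):
                        (q4 ↔ ¬q2): β-rule — branch into q4, ¬q2  //  ¬q4, ¬¬q2.
                          branch 2.2.1.2.2.1.1 (add q4, ¬q2):
                            × closes — contains both q4 and ¬q4.
                          branch 2.2.1.2.2.1.2 (add ¬q4, ¬¬q2):
                            × closes — contains both q2 and ¬q2.
                      branch 2.2.1.2.2.2 (add q3):
                        × closes — contains both q3 and ¬q3.
          branch 2.2.2 (add ¬q3):
            ¬(q4 ↔ ¬q2): β-rule — branch into q4, ¬¬q2  //  ¬q4, ¬q2.
              branch 2.2.2.1 (add q4, ¬¬q2):
                ¬(q6 ∧ q3): β-rule — branch into ¬q6  //  ¬q3.
                  branch 2.2.2.1.1 (add ¬q6):
                    ((q4 ↔ ¬q2) ∨ q3): β-rule — branch into (q4 ↔ ¬q2)  //  q3.
                      branch 2.2.2.1.1.1 (add (q4 ↔ ¬q2)):
                        (q4 ↔ ¬q2): β-rule — branch into q4, ¬q2  //  ¬q4, ¬¬q2.
                          branch 2.2.2.1.1.1.1 (add q4, ¬q2):
                            × closes — contains both q2 and ¬q2.
                          branch 2.2.2.1.1.1.2 (add ¬q4, ¬¬q2):
                            × closes — contains both q4 and ¬q4.
                      branch 2.2.2.1.1.2 (add q3):
                        × closes — contains both q3 and ¬q3.
                  branch 2.2.2.1.2 (add ¬q3):
                    ((q4 ↔ ¬q2) ∨ q3): β-rule — branch into (q4 ↔ ¬q2)  //  q3.
                      branch 2.2.2.1.2.1 (add (q4 ↔ ¬q2)):
                        (q4 ↔ ¬q2): β-rule — branch into q4, ¬q2  //  ¬q4, ¬¬q2.
                          branch 2.2.2.1.2.1.1 (add q4, ¬q2):
                            × closes — contains both q2 and ¬q2.
                          branch 2.2.2.1.2.1.2 (add ¬q4, ¬¬q2):
                            × closes — contains both q4 and ¬q4.
                      branch 2.2.2.1.2.2 (add q3):
                        × closes — contains both q3 and ¬q3.
              branch 2.2.2.2 (add ¬q4, ¬q2):
                ¬(q6 ∧ q3): β-rule — branch into ¬q6  //  ¬q3.
                  branch 2.2.2.2.1 (add ¬q6):
                    ((q4 ↔ ¬q2) ∨ q3): β-rule — branch into (q4 ↔ ¬q2)  //  q3.
                      branch 2.2.2.2.1.1 (add (q4 ↔ ¬q2)):
                        (q4 ↔ ¬q2): β-rule — branch into q4, ¬q2  //  ¬q4, ¬¬q2.
                          branch 2.2.2.2.1.1.1 (add q4, ¬q2):
                            × closes — contains both q4 and ¬q4.
                          branch 2.2.2.2.1.1.2 (add ¬q4, ¬¬q2):
                            × closes — contains both q2 and ¬q2.
                      branch 2.2.2.2.1.2 (add q3):
                        × closes — contains both q3 and ¬q3.
                  branch 2.2.2.2.2 (add ¬q3):
                    ((q4 ↔ ¬q2) ∨ q3): β-rule — branch into (q4 ↔ ¬q2)  //  q3.
                      branch 2.2.2.2.2.1 (add (q4 ↔ ¬q2)):
                        (q4 ↔ ¬q2): β-rule — branch into q4, ¬q2  //  ¬q4, ¬¬q2.
                          branch 2.2.2.2.2.1.1 (add q4, ¬q2):
                            × closes — contains both q4 and ¬q4.
                          branch 2.2.2.2.2.1.2 (add ¬q4, ¬¬q2):
                            × closes — contains both q2 and ¬q2.
                      branch 2.2.2.2.2.2 (add q3):
                        × closes — contains both q3 and ¬q3.
All 26 branches close.
Every branch closed, so the negation is unsatisfiable and the formula is valid.

Valid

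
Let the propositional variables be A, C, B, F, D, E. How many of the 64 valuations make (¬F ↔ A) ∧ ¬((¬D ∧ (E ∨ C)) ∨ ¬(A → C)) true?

14

Initial set: {((¬F ↔ A) ∧ ¬((¬D ∧ (E ∨ C)) ∨ ¬(A → C)))}.
((¬F ↔ A) ∧ ¬((¬D ∧ (E ∨ C)) ∨ ¬(A → C))): α-rule — add (¬F ↔ A), ¬((¬D ∧ (E ∨ C)) ∨ ¬(A → C)).
¬((¬D ∧ (E ∨ C)) ∨ ¬(A → C)): α-rule — add ¬(¬D ∧ (E ∨ C)), ¬¬(A → C).
(¬F ↔ A): β-rule — branch into ¬F, A  //  ¬¬F, ¬A.
  branch 1 (add ¬F, A):
    ¬(¬D ∧ (E ∨ C)): β-rule — branch into ¬¬D  //  ¬(E ∨ C).
      branch 1.1 (add ¬¬D):
        ¬¬(A → C): β-rule — branch into ¬A  //  C.
          branch 1.1.1 (add ¬A):
            × closes — contains both A and ¬A.
          branch 1.1.2 (add C):
            ○ open, literals {A=1, C=1, D=1, F=0}.
      branch 1.2 (add ¬(E ∨ C)):
        ¬(E ∨ C): α-rule — add ¬E, ¬C.
        ¬¬(A → C): β-rule — branch into ¬A  //  C.
          branch 1.2.1 (add ¬A):
            × closes — contains both A and ¬A.
          branch 1.2.2 (add C):
            × closes — contains both C and ¬C.
  branch 2 (add ¬¬F, ¬A):
    ¬(¬D ∧ (E ∨ C)): β-rule — branch into ¬¬D  //  ¬(E ∨ C).
      branch 2.1 (add ¬¬D):
        ¬¬(A → C): β-rule — branch into ¬A  //  C.
          branch 2.1.1 (add ¬A):
            ○ open, literals {A=0, D=1, F=1}.
          branch 2.1.2 (add C):
            ○ open, literals {A=0, C=1, D=1, F=1}.
      branch 2.2 (add ¬(E ∨ C)):
        ¬(E ∨ C): α-rule — add ¬E, ¬C.
        ¬¬(A → C): β-rule — branch into ¬A  //  C.
          branch 2.2.1 (add ¬A):
            ○ open, literals {A=0, C=0, E=0, F=1}.
          branch 2.2.2 (add C):
            × closes — contains both C and ¬C.
4 branches closed, 4 open.
Each open branch fixes some atoms; the unmentioned ones are free. Counting distinct full assignments: branch {A=1, C=1, D=1, F=0} (B, E) contributes 4 new; branch {A=0, D=1, F=1} (C, B, E) contributes 8 new; branch {A=0, C=1, D=1, F=1} (B, E) contributes 0 new; branch {A=0, C=0, E=0, F=1} (B, D) contributes 2 new. Total: 14.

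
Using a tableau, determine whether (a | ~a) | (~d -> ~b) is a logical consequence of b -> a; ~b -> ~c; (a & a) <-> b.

Initial set: {(b -> a); (~b -> ~c); ((a & a) <-> b); ~((a | ~a) | (~d -> ~b))}.
~((a | ~a) | (~d -> ~b)): α-rule — add ~(a | ~a), ~(~d -> ~b).
~(a | ~a): α-rule — add ~a, ~~a.
× closes — contains both a and ~a.
All 1 branch closes.
Every branch closed, so the premises entail the conclusion.

Yes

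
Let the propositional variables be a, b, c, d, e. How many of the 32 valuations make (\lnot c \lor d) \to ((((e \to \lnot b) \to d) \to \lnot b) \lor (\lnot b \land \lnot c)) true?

Initial set: {((\lnot c \lor d) \to ((((e \to \lnot b) \to d) \to \lnot b) \lor (\lnot b \land \lnot c)))}.
((\lnot c \lor d) \to ((((e \to \lnot b) \to d) \to \lnot b) \lor (\lnot b \land \lnot c))): β-rule — branch into \lnot (\lnot c \lor d)  //  ((((e \to \lnot b) \to d) \to \lnot b) \lor (\lnot b \land \lnot c)).
  branch 1 (add \lnot (\lnot c \lor d)):
    \lnot (\lnot c \lor d): α-rule — add \lnot \lnot c, \lnot d.
    ○ open, literals {c=1, d=0}.
  branch 2 (add ((((e \to \lnot b) \to d) \to \lnot b) \lor (\lnot b \land \lnot c))):
    ((((e \to \lnot b) \to d) \to \lnot b) \lor (\lnot b \land \lnot c)): β-rule — branch into (((e \to \lnot b) \to d) \to \lnot b)  //  (\lnot b \land \lnot c).
      branch 2.1 (add (((e \to \lnot b) \to d) \to \lnot b)):
        (((e \to \lnot b) \to d) \to \lnot b): β-rule — branch into \lnot ((e \to \lnot b) \to d)  //  \lnot b.
          branch 2.1.1 (add \lnot ((e \to \lnot b) \to d)):
            \lnot ((e \to \lnot b) \to d): α-rule — add (e \to \lnot b), \lnot d.
            (e \to \lnot b): β-rule — branch into \lnot e  //  \lnot b.
              branch 2.1.1.1 (add \lnot e):
                ○ open, literals {d=0, e=0}.
              branch 2.1.1.2 (add \lnot b):
                ○ open, literals {b=0, d=0}.
          branch 2.1.2 (add \lnot b):
            ○ open, literals {b=0}.
      branch 2.2 (add (\lnot b \land \lnot c)):
        (\lnot b \land \lnot c): α-rule — add \lnot b, \lnot c.
        ○ open, literals {b=0, c=0}.
0 branches closed, 5 open.
Each open branch fixes some atoms; the unmentioned ones are free. Counting distinct full assignments: branch {c=1, d=0} (a, b, e) contributes 8 new; branch {d=0, e=0} (a, b, c) contributes 4 new; branch {b=0, d=0} (a, c, e) contributes 2 new; branch {b=0} (a, c, d, e) contributes 8 new; branch {b=0, c=0} (a, d, e) contributes 0 new. Total: 22.

22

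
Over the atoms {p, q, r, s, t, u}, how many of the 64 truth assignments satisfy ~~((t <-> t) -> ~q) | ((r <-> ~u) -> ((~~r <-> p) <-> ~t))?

Initial set: {T (~~((t <-> t) -> ~q) | ((r <-> ~u) -> ((~~r <-> p) <-> ~t)))}.
T (~~((t <-> t) -> ~q) | ((r <-> ~u) -> ((~~r <-> p) <-> ~t))): β-rule — branch into T ~~((t <-> t) -> ~q)  //  T ((r <-> ~u) -> ((~~r <-> p) <-> ~t)).
  branch 1 (add T ~~((t <-> t) -> ~q)):
    T ~~((t <-> t) -> ~q): drop double negation, giving T ((t <-> t) -> ~q).
    T ((t <-> t) -> ~q): β-rule — branch into F (t <-> t)  //  T ~q.
      branch 1.1 (add F (t <-> t)):
        F (t <-> t): β-rule — branch into T t, F t  //  F t, T t.
          branch 1.1.1 (add T t, F t):
            × closes — contains both t and ~t.
          branch 1.1.2 (add F t, T t):
            × closes — contains both t and ~t.
      branch 1.2 (add T ~q):
        ○ open, literals {q=false}.
  branch 2 (add T ((r <-> ~u) -> ((~~r <-> p) <-> ~t))):
    T ((r <-> ~u) -> ((~~r <-> p) <-> ~t)): β-rule — branch into F (r <-> ~u)  //  T ((~~r <-> p) <-> ~t).
      branch 2.1 (add F (r <-> ~u)):
        F (r <-> ~u): β-rule — branch into T r, F ~u  //  F r, T ~u.
          branch 2.1.1 (add T r, F ~u):
            ○ open, literals {r=true, u=true}.
          branch 2.1.2 (add F r, T ~u):
            ○ open, literals {r=false, u=false}.
      branch 2.2 (add T ((~~r <-> p) <-> ~t)):
        T ((~~r <-> p) <-> ~t): β-rule — branch into T (~~r <-> p), T ~t  //  F (~~r <-> p), F ~t.
          branch 2.2.1 (add T (~~r <-> p), T ~t):
            T (~~r <-> p): β-rule — branch into T ~~r, T p  //  F ~~r, F p.
              branch 2.2.1.1 (add T ~~r, T p):
                T ~~r: drop double negation, giving T r.
                ○ open, literals {p=true, r=true, t=false}.
              branch 2.2.1.2 (add F ~~r, F p):
                F ~~r: drop double negation, giving F r.
                ○ open, literals {p=false, r=false, t=false}.
          branch 2.2.2 (add F (~~r <-> p), F ~t):
            F (~~r <-> p): β-rule — branch into T ~~r, F p  //  F ~~r, T p.
              branch 2.2.2.1 (add T ~~r, F p):
                T ~~r: drop double negation, giving T r.
                ○ open, literals {p=false, r=true, t=true}.
              branch 2.2.2.2 (add F ~~r, T p):
                F ~~r: drop double negation, giving F r.
                ○ open, literals {p=true, r=false, t=true}.
2 branches closed, 7 open.
Each open branch fixes some atoms; the unmentioned ones are free. Counting distinct full assignments: branch {q=false} (p, r, s, t, u) contributes 32 new; branch {r=true, u=true} (p, q, s, t) contributes 8 new; branch {r=false, u=false} (p, q, s, t) contributes 8 new; branch {p=true, r=true, t=false} (q, s, u) contributes 2 new; branch {p=false, r=false, t=false} (q, s, u) contributes 2 new; branch {p=false, r=true, t=true} (q, s, u) contributes 2 new; branch {p=true, r=false, t=true} (q, s, u) contributes 2 new. Total: 56.

56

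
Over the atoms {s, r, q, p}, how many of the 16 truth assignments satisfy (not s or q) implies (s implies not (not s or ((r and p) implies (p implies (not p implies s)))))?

12

Initial set: {T ((not s or q) implies (s implies not (not s or ((r and p) implies (p implies (not p implies s))))))}.
T ((not s or q) implies (s implies not (not s or ((r and p) implies (p implies (not p implies s)))))): β-rule — branch into F (not s or q)  //  T (s implies not (not s or ((r and p) implies (p implies (not p implies s))))).
  branch 1 (add F (not s or q)):
    F (not s or q): α-rule — add F not s, F q.
    ○ open, literals {q=F, s=T}.
  branch 2 (add T (s implies not (not s or ((r and p) implies (p implies (not p implies s)))))):
    T (s implies not (not s or ((r and p) implies (p implies (not p implies s))))): β-rule — branch into F s  //  T not (not s or ((r and p) implies (p implies (not p implies s)))).
      branch 2.1 (add F s):
        ○ open, literals {s=F}.
      branch 2.2 (add T not (not s or ((r and p) implies (p implies (not p implies s))))):
        T not (not s or ((r and p) implies (p implies (not p implies s)))): α-rule — add F not s, F ((r and p) implies (p implies (not p implies s))).
        F ((r and p) implies (p implies (not p implies s))): α-rule — add T (r and p), F (p implies (not p implies s)).
        T (r and p): α-rule — add T r, T p.
        F (p implies (not p implies s)): α-rule — add T p, F (not p implies s).
        F (not p implies s): α-rule — add T not p, F s.
        × closes — contains both p and not p.
1 branch closed, 2 open.
Each open branch fixes some atoms; the unmentioned ones are free. Counting distinct full assignments: branch {q=F, s=T} (r, p) contributes 4 new; branch {s=F} (r, q, p) contributes 8 new. Total: 12.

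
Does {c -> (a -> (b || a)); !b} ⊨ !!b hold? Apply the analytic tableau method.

No

Initial set: {(c -> (a -> (b || a))); !b; !!!b}.
!!!b: drop double negation, giving !b.
(c -> (a -> (b || a))): β-rule — branch into !c  //  (a -> (b || a)).
  branch 1 (add !c):
    ○ open, literals {b=F, c=F}.
  branch 2 (add (a -> (b || a))):
    (a -> (b || a)): β-rule — branch into !a  //  (b || a).
      branch 2.1 (add !a):
        ○ open, literals {a=F, b=F}.
      branch 2.2 (add (b || a)):
        (b || a): β-rule — branch into b  //  a.
          branch 2.2.1 (add b):
            × closes — contains both b and !b.
          branch 2.2.2 (add a):
            ○ open, literals {a=T, b=F}.
1 branch closed, 3 open.
An open branch gives a countermodel: b=F, c=F (unmentioned atoms arbitrary); the premises hold there but the conclusion fails.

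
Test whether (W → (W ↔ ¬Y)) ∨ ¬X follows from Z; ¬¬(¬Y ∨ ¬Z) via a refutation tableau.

Yes

Initial set: {Z; ¬¬(¬Y ∨ ¬Z); ¬((W → (W ↔ ¬Y)) ∨ ¬X)}.
¬¬(¬Y ∨ ¬Z): drop double negation, giving (¬Y ∨ ¬Z).
¬((W → (W ↔ ¬Y)) ∨ ¬X): α-rule — add ¬(W → (W ↔ ¬Y)), ¬¬X.
¬(W → (W ↔ ¬Y)): α-rule — add W, ¬(W ↔ ¬Y).
(¬Y ∨ ¬Z): β-rule — branch into ¬Y  //  ¬Z.
  branch 1 (add ¬Y):
    ¬(W ↔ ¬Y): β-rule — branch into W, ¬¬Y  //  ¬W, ¬Y.
      branch 1.1 (add W, ¬¬Y):
        × closes — contains both Y and ¬Y.
      branch 1.2 (add ¬W, ¬Y):
        × closes — contains both W and ¬W.
  branch 2 (add ¬Z):
    × closes — contains both Z and ¬Z.
All 3 branches close.
Every branch closed, so the premises entail the conclusion.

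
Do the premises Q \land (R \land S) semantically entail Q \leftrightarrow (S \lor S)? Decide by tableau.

Initial set: {T (Q \land (R \land S)); F (Q \leftrightarrow (S \lor S))}.
T (Q \land (R \land S)): α-rule — add T Q, T (R \land S).
T (R \land S): α-rule — add T R, T S.
F (Q \leftrightarrow (S \lor S)): β-rule — branch into T Q, F (S \lor S)  //  F Q, T (S \lor S).
  branch 1 (add T Q, F (S \lor S)):
    F (S \lor S): α-rule — add F S, F S.
    × closes — contains both S and \lnot S.
  branch 2 (add F Q, T (S \lor S)):
    × closes — contains both Q and \lnot Q.
All 2 branches close.
Every branch closed, so the premises entail the conclusion.

Yes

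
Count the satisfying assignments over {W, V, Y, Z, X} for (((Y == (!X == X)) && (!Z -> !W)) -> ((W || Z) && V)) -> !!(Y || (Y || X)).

Initial set: {((((Y == (!X == X)) && (!Z -> !W)) -> ((W || Z) && V)) -> !!(Y || (Y || X)))}.
((((Y == (!X == X)) && (!Z -> !W)) -> ((W || Z) && V)) -> !!(Y || (Y || X))): β-rule — branch into !(((Y == (!X == X)) && (!Z -> !W)) -> ((W || Z) && V))  //  !!(Y || (Y || X)).
  branch 1 (add !(((Y == (!X == X)) && (!Z -> !W)) -> ((W || Z) && V))):
    !(((Y == (!X == X)) && (!Z -> !W)) -> ((W || Z) && V)): α-rule — add ((Y == (!X == X)) && (!Z -> !W)), !((W || Z) && V).
    ((Y == (!X == X)) && (!Z -> !W)): α-rule — add (Y == (!X == X)), (!Z -> !W).
    !((W || Z) && V): β-rule — branch into !(W || Z)  //  !V.
      branch 1.1 (add !(W || Z)):
        !(W || Z): α-rule — add !W, !Z.
        (Y == (!X == X)): β-rule — branch into Y, (!X == X)  //  !Y, !(!X == X).
          branch 1.1.1 (add Y, (!X == X)):
            (!Z -> !W): β-rule — branch into !!Z  //  !W.
              branch 1.1.1.1 (add !!Z):
                × closes — contains both Z and !Z.
              branch 1.1.1.2 (add !W):
                (!X == X): β-rule — branch into !X, X  //  !!X, !X.
                  branch 1.1.1.2.1 (add !X, X):
                    × closes — contains both X and !X.
                  branch 1.1.1.2.2 (add !!X, !X):
                    × closes — contains both X and !X.
          branch 1.1.2 (add !Y, !(!X == X)):
            (!Z -> !W): β-rule — branch into !!Z  //  !W.
              branch 1.1.2.1 (add !!Z):
                × closes — contains both Z and !Z.
              branch 1.1.2.2 (add !W):
                !(!X == X): β-rule — branch into !X, !X  //  !!X, X.
                  branch 1.1.2.2.1 (add !X, !X):
                    ○ open, literals {W=F, X=F, Y=F, Z=F}.
                  branch 1.1.2.2.2 (add !!X, X):
                    ○ open, literals {W=F, X=T, Y=F, Z=F}.
      branch 1.2 (add !V):
        (Y == (!X == X)): β-rule — branch into Y, (!X == X)  //  !Y, !(!X == X).
          branch 1.2.1 (add Y, (!X == X)):
            (!Z -> !W): β-rule — branch into !!Z  //  !W.
              branch 1.2.1.1 (add !!Z):
                (!X == X): β-rule — branch into !X, X  //  !!X, !X.
                  branch 1.2.1.1.1 (add !X, X):
                    × closes — contains both X and !X.
                  branch 1.2.1.1.2 (add !!X, !X):
                    × closes — contains both X and !X.
              branch 1.2.1.2 (add !W):
                (!X == X): β-rule — branch into !X, X  //  !!X, !X.
                  branch 1.2.1.2.1 (add !X, X):
                    × closes — contains both X and !X.
                  branch 1.2.1.2.2 (add !!X, !X):
                    × closes — contains both X and !X.
          branch 1.2.2 (add !Y, !(!X == X)):
            (!Z -> !W): β-rule — branch into !!Z  //  !W.
              branch 1.2.2.1 (add !!Z):
                !(!X == X): β-rule — branch into !X, !X  //  !!X, X.
                  branch 1.2.2.1.1 (add !X, !X):
                    ○ open, literals {V=F, X=F, Y=F, Z=T}.
                  branch 1.2.2.1.2 (add !!X, X):
                    ○ open, literals {V=F, X=T, Y=F, Z=T}.
              branch 1.2.2.2 (add !W):
                !(!X == X): β-rule — branch into !X, !X  //  !!X, X.
                  branch 1.2.2.2.1 (add !X, !X):
                    ○ open, literals {V=F, W=F, X=F, Y=F}.
                  branch 1.2.2.2.2 (add !!X, X):
                    ○ open, literals {V=F, W=F, X=T, Y=F}.
  branch 2 (add !!(Y || (Y || X))):
    !!(Y || (Y || X)): drop double negation, giving (Y || (Y || X)).
    (Y || (Y || X)): β-rule — branch into Y  //  (Y || X).
      branch 2.1 (add Y):
        ○ open, literals {Y=T}.
      branch 2.2 (add (Y || X)):
        (Y || X): β-rule — branch into Y  //  X.
          branch 2.2.1 (add Y):
            ○ open, literals {Y=T}.
          branch 2.2.2 (add X):
            ○ open, literals {X=T}.
8 branches closed, 9 open.
Each open branch fixes some atoms; the unmentioned ones are free. Counting distinct full assignments: branch {W=F, X=F, Y=F, Z=F} (V) contributes 2 new; branch {W=F, X=T, Y=F, Z=F} (V) contributes 2 new; branch {V=F, X=F, Y=F, Z=T} (W) contributes 2 new; branch {V=F, X=T, Y=F, Z=T} (W) contributes 2 new; branch {V=F, W=F, X=F, Y=F} (Z) contributes 0 new; branch {V=F, W=F, X=T, Y=F} (Z) contributes 0 new; branch {Y=T} (W, V, Z, X) contributes 16 new; branch {Y=T} (W, V, Z, X) contributes 0 new; branch {X=T} (W, V, Y, Z) contributes 4 new. Total: 28.

28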